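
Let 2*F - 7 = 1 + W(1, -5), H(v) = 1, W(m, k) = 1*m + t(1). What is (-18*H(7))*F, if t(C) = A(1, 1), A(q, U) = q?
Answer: -90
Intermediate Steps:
t(C) = 1
W(m, k) = 1 + m (W(m, k) = 1*m + 1 = m + 1 = 1 + m)
F = 5 (F = 7/2 + (1 + (1 + 1))/2 = 7/2 + (1 + 2)/2 = 7/2 + (½)*3 = 7/2 + 3/2 = 5)
(-18*H(7))*F = -18*1*5 = -18*5 = -90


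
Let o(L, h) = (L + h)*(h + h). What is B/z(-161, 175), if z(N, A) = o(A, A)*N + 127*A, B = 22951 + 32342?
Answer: -7899/2814325 ≈ -0.0028067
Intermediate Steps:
B = 55293
o(L, h) = 2*h*(L + h) (o(L, h) = (L + h)*(2*h) = 2*h*(L + h))
z(N, A) = 127*A + 4*N*A² (z(N, A) = (2*A*(A + A))*N + 127*A = (2*A*(2*A))*N + 127*A = (4*A²)*N + 127*A = 4*N*A² + 127*A = 127*A + 4*N*A²)
B/z(-161, 175) = 55293/((175*(127 + 4*175*(-161)))) = 55293/((175*(127 - 112700))) = 55293/((175*(-112573))) = 55293/(-19700275) = 55293*(-1/19700275) = -7899/2814325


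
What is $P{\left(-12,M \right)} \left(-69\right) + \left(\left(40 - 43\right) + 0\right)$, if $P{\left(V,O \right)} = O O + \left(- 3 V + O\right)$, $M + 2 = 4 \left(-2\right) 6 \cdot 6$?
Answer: $-5785377$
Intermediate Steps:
$M = -290$ ($M = -2 + 4 \left(-2\right) 6 \cdot 6 = -2 - 288 = -290$)
$P{\left(V,O \right)} = O + O^{2} - 3 V$ ($P{\left(V,O \right)} = O^{2} + \left(O - 3 V\right) = O + O^{2} - 3 V$)
$P{\left(-12,M \right)} \left(-69\right) + \left(\left(40 - 43\right) + 0\right) = \left(-290 + \left(-290\right)^{2} - -36\right) \left(-69\right) + \left(\left(40 - 43\right) + 0\right) = \left(-290 + 84100 + 36\right) \left(-69\right) + \left(-3 + 0\right) = 83846 \left(-69\right) - 3 = -5785374 - 3 = -5785377$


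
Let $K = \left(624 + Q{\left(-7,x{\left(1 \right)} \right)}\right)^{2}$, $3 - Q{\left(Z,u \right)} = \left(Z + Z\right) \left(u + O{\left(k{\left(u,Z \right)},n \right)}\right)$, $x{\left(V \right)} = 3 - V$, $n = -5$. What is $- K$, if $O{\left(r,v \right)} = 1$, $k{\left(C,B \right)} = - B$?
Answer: $-447561$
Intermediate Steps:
$Q{\left(Z,u \right)} = 3 - 2 Z \left(1 + u\right)$ ($Q{\left(Z,u \right)} = 3 - \left(Z + Z\right) \left(u + 1\right) = 3 - 2 Z \left(1 + u\right)$)
$K = 447561$ ($K = \left(624 - \left(-17 - 14 \left(3 - 1\right)\right)\right)^{2} = \left(624 + \left(3 + 14 - - 14 \left(3 - 1\right)\right)\right)^{2} = \left(624 + \left(3 + 14 - \left(-14\right) 2\right)\right)^{2} = \left(624 + \left(3 + 14 + 28\right)\right)^{2} = \left(624 + 45\right)^{2} = 669^{2} = 447561$)
$- K = \left(-1\right) 447561 = -447561$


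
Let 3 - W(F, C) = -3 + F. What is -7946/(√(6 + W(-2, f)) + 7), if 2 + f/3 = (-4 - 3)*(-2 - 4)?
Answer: -7946/5 + 7946*√14/35 ≈ -739.74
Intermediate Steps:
f = 120 (f = -6 + 3*((-4 - 3)*(-2 - 4)) = -6 + 3*(-7*(-6)) = -6 + 3*42 = -6 + 126 = 120)
W(F, C) = 6 - F (W(F, C) = 3 - (-3 + F) = 3 + (3 - F) = 6 - F)
-7946/(√(6 + W(-2, f)) + 7) = -7946/(√(6 + (6 - 1*(-2))) + 7) = -7946/(√(6 + (6 + 2)) + 7) = -7946/(√(6 + 8) + 7) = -7946/(√14 + 7) = -7946/(7 + √14)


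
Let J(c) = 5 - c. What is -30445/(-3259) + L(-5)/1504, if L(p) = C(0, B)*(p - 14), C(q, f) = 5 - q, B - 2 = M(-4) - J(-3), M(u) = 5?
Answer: 45479675/4901536 ≈ 9.2787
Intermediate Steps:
B = -1 (B = 2 + (5 - (5 - 1*(-3))) = 2 + (5 - (5 + 3)) = 2 + (5 - 1*8) = 2 + (5 - 8) = 2 - 3 = -1)
L(p) = -70 + 5*p (L(p) = (5 - 1*0)*(p - 14) = (5 + 0)*(-14 + p) = 5*(-14 + p) = -70 + 5*p)
-30445/(-3259) + L(-5)/1504 = -30445/(-3259) + (-70 + 5*(-5))/1504 = -30445*(-1/3259) + (-70 - 25)*(1/1504) = 30445/3259 - 95*1/1504 = 30445/3259 - 95/1504 = 45479675/4901536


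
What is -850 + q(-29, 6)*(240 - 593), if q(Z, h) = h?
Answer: -2968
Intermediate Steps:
-850 + q(-29, 6)*(240 - 593) = -850 + 6*(240 - 593) = -850 + 6*(-353) = -850 - 2118 = -2968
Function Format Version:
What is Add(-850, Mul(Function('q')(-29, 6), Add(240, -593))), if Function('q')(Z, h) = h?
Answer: -2968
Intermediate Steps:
Add(-850, Mul(Function('q')(-29, 6), Add(240, -593))) = Add(-850, Mul(6, Add(240, -593))) = Add(-850, Mul(6, -353)) = Add(-850, -2118) = -2968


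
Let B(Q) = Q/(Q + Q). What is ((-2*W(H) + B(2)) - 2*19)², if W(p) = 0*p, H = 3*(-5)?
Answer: 5625/4 ≈ 1406.3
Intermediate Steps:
H = -15
W(p) = 0
B(Q) = ½ (B(Q) = Q/((2*Q)) = Q*(1/(2*Q)) = ½)
((-2*W(H) + B(2)) - 2*19)² = ((-2*0 + ½) - 2*19)² = ((0 + ½) - 38)² = (½ - 38)² = (-75/2)² = 5625/4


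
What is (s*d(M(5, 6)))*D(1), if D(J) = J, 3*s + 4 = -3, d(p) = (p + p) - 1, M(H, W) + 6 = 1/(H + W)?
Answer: 329/11 ≈ 29.909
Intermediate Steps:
M(H, W) = -6 + 1/(H + W)
d(p) = -1 + 2*p (d(p) = 2*p - 1 = -1 + 2*p)
s = -7/3 (s = -4/3 + (1/3)*(-3) = -4/3 - 1 = -7/3 ≈ -2.3333)
(s*d(M(5, 6)))*D(1) = -7*(-1 + 2*((1 - 6*5 - 6*6)/(5 + 6)))/3*1 = -7*(-1 + 2*((1 - 30 - 36)/11))/3*1 = -7*(-1 + 2*((1/11)*(-65)))/3*1 = -7*(-1 + 2*(-65/11))/3*1 = -7*(-1 - 130/11)/3*1 = -7/3*(-141/11)*1 = (329/11)*1 = 329/11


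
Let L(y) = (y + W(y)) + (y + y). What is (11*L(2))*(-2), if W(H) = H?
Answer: -176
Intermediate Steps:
L(y) = 4*y (L(y) = (y + y) + (y + y) = 2*y + 2*y = 4*y)
(11*L(2))*(-2) = (11*(4*2))*(-2) = (11*8)*(-2) = 88*(-2) = -176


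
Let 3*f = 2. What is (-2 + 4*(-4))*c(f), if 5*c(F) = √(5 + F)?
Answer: -6*√51/5 ≈ -8.5697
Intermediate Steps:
f = ⅔ (f = (⅓)*2 = ⅔ ≈ 0.66667)
c(F) = √(5 + F)/5
(-2 + 4*(-4))*c(f) = (-2 + 4*(-4))*(√(5 + ⅔)/5) = (-2 - 16)*(√(17/3)/5) = -18*√51/3/5 = -6*√51/5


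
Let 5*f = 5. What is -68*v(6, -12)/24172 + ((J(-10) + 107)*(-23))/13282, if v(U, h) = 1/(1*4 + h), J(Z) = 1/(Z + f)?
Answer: -533813599/2889472536 ≈ -0.18474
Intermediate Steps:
f = 1 (f = (1/5)*5 = 1)
J(Z) = 1/(1 + Z) (J(Z) = 1/(Z + 1) = 1/(1 + Z))
v(U, h) = 1/(4 + h)
-68*v(6, -12)/24172 + ((J(-10) + 107)*(-23))/13282 = -68/(4 - 12)/24172 + ((1/(1 - 10) + 107)*(-23))/13282 = -68/(-8)*(1/24172) + ((1/(-9) + 107)*(-23))*(1/13282) = -68*(-1/8)*(1/24172) + ((-1/9 + 107)*(-23))*(1/13282) = (17/2)*(1/24172) + ((962/9)*(-23))*(1/13282) = 17/48344 - 22126/9*1/13282 = 17/48344 - 11063/59769 = -533813599/2889472536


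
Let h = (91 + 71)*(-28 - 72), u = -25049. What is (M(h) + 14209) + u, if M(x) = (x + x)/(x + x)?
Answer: -10839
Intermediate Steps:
h = -16200 (h = 162*(-100) = -16200)
M(x) = 1 (M(x) = (2*x)/((2*x)) = (2*x)*(1/(2*x)) = 1)
(M(h) + 14209) + u = (1 + 14209) - 25049 = 14210 - 25049 = -10839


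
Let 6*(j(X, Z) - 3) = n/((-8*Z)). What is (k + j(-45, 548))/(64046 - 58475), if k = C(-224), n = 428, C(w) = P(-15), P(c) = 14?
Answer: 111685/36634896 ≈ 0.0030486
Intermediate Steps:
C(w) = 14
k = 14
j(X, Z) = 3 - 107/(12*Z) (j(X, Z) = 3 + (428/((-8*Z)))/6 = 3 + (428*(-1/(8*Z)))/6 = 3 + (-107/(2*Z))/6 = 3 - 107/(12*Z))
(k + j(-45, 548))/(64046 - 58475) = (14 + (3 - 107/12/548))/(64046 - 58475) = (14 + (3 - 107/12*1/548))/5571 = (14 + (3 - 107/6576))*(1/5571) = (14 + 19621/6576)*(1/5571) = (111685/6576)*(1/5571) = 111685/36634896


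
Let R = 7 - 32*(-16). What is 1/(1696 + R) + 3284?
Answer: 7274061/2215 ≈ 3284.0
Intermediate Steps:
R = 519 (R = 7 + 512 = 519)
1/(1696 + R) + 3284 = 1/(1696 + 519) + 3284 = 1/2215 + 3284 = 7274061/2215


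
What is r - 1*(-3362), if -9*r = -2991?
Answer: 11083/3 ≈ 3694.3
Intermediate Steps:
r = 997/3 (r = -1/9*(-2991) = 997/3 ≈ 332.33)
r - 1*(-3362) = 997/3 - 1*(-3362) = 997/3 + 3362 = 11083/3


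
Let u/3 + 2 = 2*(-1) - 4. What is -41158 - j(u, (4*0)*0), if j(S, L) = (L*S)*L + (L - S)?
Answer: -41182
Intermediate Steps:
u = -24 (u = -6 + 3*(2*(-1) - 4) = -6 + 3*(-2 - 4) = -6 + 3*(-6) = -6 - 18 = -24)
j(S, L) = L - S + S*L² (j(S, L) = S*L² + (L - S) = L - S + S*L²)
-41158 - j(u, (4*0)*0) = -41158 - ((4*0)*0 - 1*(-24) - 24*((4*0)*0)²) = -41158 - (0*0 + 24 - 24*(0*0)²) = -41158 - (0 + 24 - 24*0²) = -41158 - (0 + 24 - 24*0) = -41158 - (0 + 24 + 0) = -41158 - 1*24 = -41158 - 24 = -41182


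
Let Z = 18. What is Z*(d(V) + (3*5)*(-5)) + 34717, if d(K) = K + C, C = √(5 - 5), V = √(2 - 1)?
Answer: 33385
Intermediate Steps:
V = 1 (V = √1 = 1)
C = 0 (C = √0 = 0)
d(K) = K (d(K) = K + 0 = K)
Z*(d(V) + (3*5)*(-5)) + 34717 = 18*(1 + (3*5)*(-5)) + 34717 = 18*(1 + 15*(-5)) + 34717 = 18*(1 - 75) + 34717 = 18*(-74) + 34717 = -1332 + 34717 = 33385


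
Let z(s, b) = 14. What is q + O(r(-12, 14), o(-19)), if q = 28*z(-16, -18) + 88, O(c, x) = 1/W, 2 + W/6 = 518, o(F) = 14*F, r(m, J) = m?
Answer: 1486081/3096 ≈ 480.00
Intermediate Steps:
W = 3096 (W = -12 + 6*518 = -12 + 3108 = 3096)
O(c, x) = 1/3096
q = 480 (q = 28*14 + 88 = 392 + 88 = 480)
q + O(r(-12, 14), o(-19)) = 480 + 1/3096 = 1486081/3096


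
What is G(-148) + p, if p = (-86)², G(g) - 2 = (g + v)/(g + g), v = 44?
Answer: 273739/37 ≈ 7398.4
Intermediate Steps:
G(g) = 2 + (44 + g)/(2*g) (G(g) = 2 + (g + 44)/(g + g) = 2 + (44 + g)/((2*g)) = 2 + (44 + g)*(1/(2*g)) = 2 + (44 + g)/(2*g))
p = 7396
G(-148) + p = (5/2 + 22/(-148)) + 7396 = (5/2 + 22*(-1/148)) + 7396 = (5/2 - 11/74) + 7396 = 87/37 + 7396 = 273739/37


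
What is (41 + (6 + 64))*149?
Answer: 16539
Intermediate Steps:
(41 + (6 + 64))*149 = (41 + 70)*149 = 111*149 = 16539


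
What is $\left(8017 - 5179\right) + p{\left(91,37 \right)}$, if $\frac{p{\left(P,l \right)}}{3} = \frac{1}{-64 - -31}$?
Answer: $\frac{31217}{11} \approx 2837.9$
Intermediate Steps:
$p{\left(P,l \right)} = - \frac{1}{11}$ ($p{\left(P,l \right)} = \frac{3}{-64 - -31} = \frac{3}{-64 + 31} = \frac{3}{-33} = 3 \left(- \frac{1}{33}\right) = - \frac{1}{11}$)
$\left(8017 - 5179\right) + p{\left(91,37 \right)} = \left(8017 - 5179\right) - \frac{1}{11} = 2838 - \frac{1}{11} = \frac{31217}{11}$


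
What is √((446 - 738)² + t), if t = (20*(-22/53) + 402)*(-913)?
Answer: I*√770178298/53 ≈ 523.62*I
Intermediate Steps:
t = -19050658/53 (t = (20*(-22*1/53) + 402)*(-913) = (20*(-22/53) + 402)*(-913) = (-440/53 + 402)*(-913) = (20866/53)*(-913) = -19050658/53 ≈ -3.5945e+5)
√((446 - 738)² + t) = √((446 - 738)² - 19050658/53) = √((-292)² - 19050658/53) = √(85264 - 19050658/53) = √(-14531666/53) = I*√770178298/53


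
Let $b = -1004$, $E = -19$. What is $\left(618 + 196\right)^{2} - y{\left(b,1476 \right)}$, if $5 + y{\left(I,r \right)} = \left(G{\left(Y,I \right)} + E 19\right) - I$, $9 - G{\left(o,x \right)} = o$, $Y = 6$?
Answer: $661955$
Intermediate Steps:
$G{\left(o,x \right)} = 9 - o$
$y{\left(I,r \right)} = -363 - I$ ($y{\left(I,r \right)} = -5 - \left(358 + I\right) = -363 - I$)
$\left(618 + 196\right)^{2} - y{\left(b,1476 \right)} = \left(618 + 196\right)^{2} - \left(-363 - -1004\right) = 814^{2} - \left(-363 + 1004\right) = 662596 - 641 = 661955$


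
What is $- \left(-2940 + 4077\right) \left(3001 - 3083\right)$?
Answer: $93234$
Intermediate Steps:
$- \left(-2940 + 4077\right) \left(3001 - 3083\right) = - 1137 \left(-82\right) = \left(-1\right) \left(-93234\right) = 93234$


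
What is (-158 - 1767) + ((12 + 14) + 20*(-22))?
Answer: -2339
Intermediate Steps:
(-158 - 1767) + ((12 + 14) + 20*(-22)) = -1925 + (26 - 440) = -1925 - 414 = -2339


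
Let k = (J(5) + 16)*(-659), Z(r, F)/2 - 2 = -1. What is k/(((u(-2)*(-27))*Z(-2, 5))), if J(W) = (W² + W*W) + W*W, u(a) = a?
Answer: -59969/108 ≈ -555.27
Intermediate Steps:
Z(r, F) = 2 (Z(r, F) = 4 + 2*(-1) = 4 - 2 = 2)
J(W) = 3*W² (J(W) = (W² + W²) + W² = 2*W² + W² = 3*W²)
k = -59969 (k = (3*5² + 16)*(-659) = (3*25 + 16)*(-659) = (75 + 16)*(-659) = 91*(-659) = -59969)
k/(((u(-2)*(-27))*Z(-2, 5))) = -59969/(-2*(-27)*2) = -59969/(54*2) = -59969/108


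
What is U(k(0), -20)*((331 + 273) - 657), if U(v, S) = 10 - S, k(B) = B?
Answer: -1590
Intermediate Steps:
U(k(0), -20)*((331 + 273) - 657) = (10 - 1*(-20))*((331 + 273) - 657) = (10 + 20)*(604 - 657) = 30*(-53) = -1590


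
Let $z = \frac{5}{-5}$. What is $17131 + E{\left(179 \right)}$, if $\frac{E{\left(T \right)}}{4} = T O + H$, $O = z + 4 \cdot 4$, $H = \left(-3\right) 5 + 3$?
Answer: $27823$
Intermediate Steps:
$z = -1$ ($z = 5 \left(- \frac{1}{5}\right) = -1$)
$H = -12$ ($H = -15 + 3 = -12$)
$O = 15$ ($O = -1 + 4 \cdot 4 = -1 + 16 = 15$)
$E{\left(T \right)} = -48 + 60 T$ ($E{\left(T \right)} = 4 \left(T 15 - 12\right) = 4 \left(15 T - 12\right) = 4 \left(-12 + 15 T\right) = -48 + 60 T$)
$17131 + E{\left(179 \right)} = 17131 + \left(-48 + 60 \cdot 179\right) = 17131 + \left(-48 + 10740\right) = 17131 + 10692 = 27823$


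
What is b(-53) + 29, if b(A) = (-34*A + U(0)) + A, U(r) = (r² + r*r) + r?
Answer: 1778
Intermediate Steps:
U(r) = r + 2*r² (U(r) = (r² + r²) + r = 2*r² + r = r + 2*r²)
b(A) = -33*A (b(A) = (-34*A + 0*(1 + 2*0)) + A = (-34*A + 0*(1 + 0)) + A = (-34*A + 0*1) + A = (-34*A + 0) + A = -34*A + A = -33*A)
b(-53) + 29 = -33*(-53) + 29 = 1749 + 29 = 1778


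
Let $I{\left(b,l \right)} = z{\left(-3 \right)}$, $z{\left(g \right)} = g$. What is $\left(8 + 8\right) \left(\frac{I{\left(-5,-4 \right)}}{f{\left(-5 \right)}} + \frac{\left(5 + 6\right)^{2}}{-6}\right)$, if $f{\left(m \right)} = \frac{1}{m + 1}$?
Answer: $- \frac{392}{3} \approx -130.67$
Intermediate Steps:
$I{\left(b,l \right)} = -3$
$f{\left(m \right)} = \frac{1}{1 + m}$
$\left(8 + 8\right) \left(\frac{I{\left(-5,-4 \right)}}{f{\left(-5 \right)}} + \frac{\left(5 + 6\right)^{2}}{-6}\right) = \left(8 + 8\right) \left(- \frac{3}{\frac{1}{1 - 5}} + \frac{\left(5 + 6\right)^{2}}{-6}\right) = 16 \left(- \frac{3}{\frac{1}{-4}} + 11^{2} \left(- \frac{1}{6}\right)\right) = 16 \left(- \frac{3}{- \frac{1}{4}} + 121 \left(- \frac{1}{6}\right)\right) = 16 \left(\left(-3\right) \left(-4\right) - \frac{121}{6}\right) = 16 \left(12 - \frac{121}{6}\right) = 16 \left(- \frac{49}{6}\right) = - \frac{392}{3}$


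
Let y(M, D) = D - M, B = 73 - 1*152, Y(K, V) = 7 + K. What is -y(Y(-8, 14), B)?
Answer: 78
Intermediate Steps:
B = -79 (B = 73 - 152 = -79)
-y(Y(-8, 14), B) = -(-79 - (7 - 8)) = -(-79 - 1*(-1)) = -(-79 + 1) = -1*(-78) = 78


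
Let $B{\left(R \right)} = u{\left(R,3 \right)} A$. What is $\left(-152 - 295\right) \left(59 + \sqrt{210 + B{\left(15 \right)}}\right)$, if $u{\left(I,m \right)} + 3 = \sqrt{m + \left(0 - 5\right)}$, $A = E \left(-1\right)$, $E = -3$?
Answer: $-26373 - 447 \sqrt{201 + 3 i \sqrt{2}} \approx -32711.0 - 66.879 i$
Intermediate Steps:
$A = 3$ ($A = \left(-3\right) \left(-1\right) = 3$)
$u{\left(I,m \right)} = -3 + \sqrt{-5 + m}$ ($u{\left(I,m \right)} = -3 + \sqrt{m + \left(0 - 5\right)} = -3 + \sqrt{m - 5} = -3 + \sqrt{-5 + m}$)
$B{\left(R \right)} = -9 + 3 i \sqrt{2}$ ($B{\left(R \right)} = \left(-3 + \sqrt{-5 + 3}\right) 3 = \left(-3 + \sqrt{-2}\right) 3 = \left(-3 + i \sqrt{2}\right) 3 = -9 + 3 i \sqrt{2}$)
$\left(-152 - 295\right) \left(59 + \sqrt{210 + B{\left(15 \right)}}\right) = \left(-152 - 295\right) \left(59 + \sqrt{210 - \left(9 - 3 i \sqrt{2}\right)}\right) = - 447 \left(59 + \sqrt{201 + 3 i \sqrt{2}}\right) = -26373 - 447 \sqrt{201 + 3 i \sqrt{2}}$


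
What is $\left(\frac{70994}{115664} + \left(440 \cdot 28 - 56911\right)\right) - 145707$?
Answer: $- \frac{11005278439}{57832} \approx -1.903 \cdot 10^{5}$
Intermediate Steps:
$\left(\frac{70994}{115664} + \left(440 \cdot 28 - 56911\right)\right) - 145707 = \left(70994 \cdot \frac{1}{115664} + \left(12320 - 56911\right)\right) - 145707 = \left(\frac{35497}{57832} - 44591\right) - 145707 = - \frac{2578751215}{57832} - 145707 = - \frac{11005278439}{57832}$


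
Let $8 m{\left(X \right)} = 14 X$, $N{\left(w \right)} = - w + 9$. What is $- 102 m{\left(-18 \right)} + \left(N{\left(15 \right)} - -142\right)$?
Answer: $3349$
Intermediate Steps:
$N{\left(w \right)} = 9 - w$
$m{\left(X \right)} = \frac{7 X}{4}$ ($m{\left(X \right)} = \frac{14 X}{8} = \frac{7 X}{4}$)
$- 102 m{\left(-18 \right)} + \left(N{\left(15 \right)} - -142\right) = - 102 \cdot \frac{7}{4} \left(-18\right) + \left(\left(9 - 15\right) - -142\right) = \left(-102\right) \left(- \frac{63}{2}\right) + \left(\left(9 - 15\right) + 142\right) = 3213 + \left(-6 + 142\right) = 3213 + 136 = 3349$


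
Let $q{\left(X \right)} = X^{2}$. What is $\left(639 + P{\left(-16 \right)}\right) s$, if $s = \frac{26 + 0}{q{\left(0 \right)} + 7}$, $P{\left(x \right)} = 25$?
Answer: $\frac{17264}{7} \approx 2466.3$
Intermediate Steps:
$s = \frac{26}{7}$ ($s = \frac{26 + 0}{0^{2} + 7} = \frac{26}{0 + 7} = \frac{26}{7} \approx 3.7143$)
$\left(639 + P{\left(-16 \right)}\right) s = \left(639 + 25\right) \frac{26}{7} = 664 \cdot \frac{26}{7} = \frac{17264}{7}$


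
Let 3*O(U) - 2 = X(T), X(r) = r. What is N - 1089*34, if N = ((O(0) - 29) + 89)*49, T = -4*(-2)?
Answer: -101768/3 ≈ -33923.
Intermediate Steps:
T = 8
O(U) = 10/3 (O(U) = 2/3 + (1/3)*8 = 2/3 + 8/3 = 10/3)
N = 9310/3 (N = ((10/3 - 29) + 89)*49 = (-77/3 + 89)*49 = (190/3)*49 = 9310/3 ≈ 3103.3)
N - 1089*34 = 9310/3 - 1089*34 = 9310/3 - 37026 = -101768/3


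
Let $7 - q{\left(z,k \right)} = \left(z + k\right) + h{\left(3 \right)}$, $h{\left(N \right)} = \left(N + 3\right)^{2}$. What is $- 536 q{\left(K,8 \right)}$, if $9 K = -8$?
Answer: $\frac{174200}{9} \approx 19356.0$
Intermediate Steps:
$K = - \frac{8}{9}$ ($K = \frac{1}{9} \left(-8\right) = - \frac{8}{9} \approx -0.88889$)
$h{\left(N \right)} = \left(3 + N\right)^{2}$
$q{\left(z,k \right)} = -29 - k - z$ ($q{\left(z,k \right)} = 7 - \left(\left(z + k\right) + \left(3 + 3\right)^{2}\right) = 7 - \left(\left(k + z\right) + 6^{2}\right) = 7 - \left(\left(k + z\right) + 36\right) = 7 - \left(36 + k + z\right) = -29 - k - z$)
$- 536 q{\left(K,8 \right)} = - 536 \left(-29 - 8 - - \frac{8}{9}\right) = - 536 \left(-29 - 8 + \frac{8}{9}\right) = \left(-536\right) \left(- \frac{325}{9}\right) = \frac{174200}{9}$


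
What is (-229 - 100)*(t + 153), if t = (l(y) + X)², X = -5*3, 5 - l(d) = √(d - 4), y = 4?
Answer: -83237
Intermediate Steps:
l(d) = 5 - √(-4 + d) (l(d) = 5 - √(d - 4) = 5 - √(-4 + d))
X = -15
t = 100 (t = ((5 - √(-4 + 4)) - 15)² = ((5 - √0) - 15)² = ((5 - 1*0) - 15)² = ((5 + 0) - 15)² = (5 - 15)² = (-10)² = 100)
(-229 - 100)*(t + 153) = (-229 - 100)*(100 + 153) = -329*253 = -83237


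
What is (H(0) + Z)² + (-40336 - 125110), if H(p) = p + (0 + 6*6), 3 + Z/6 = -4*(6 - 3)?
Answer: -162530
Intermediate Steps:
Z = -90 (Z = -18 + 6*(-4*(6 - 3)) = -18 + 6*(-4*3) = -18 + 6*(-12) = -18 - 72 = -90)
H(p) = 36 + p (H(p) = p + (0 + 36) = p + 36 = 36 + p)
(H(0) + Z)² + (-40336 - 125110) = ((36 + 0) - 90)² + (-40336 - 125110) = (36 - 90)² - 165446 = (-54)² - 165446 = 2916 - 165446 = -162530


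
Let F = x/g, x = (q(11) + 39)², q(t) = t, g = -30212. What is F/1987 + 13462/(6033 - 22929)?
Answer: -101022855841/126785987328 ≈ -0.79680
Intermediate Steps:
x = 2500 (x = (11 + 39)² = 50² = 2500)
F = -625/7553 (F = 2500/(-30212) = 2500*(-1/30212) = -625/7553 ≈ -0.082749)
F/1987 + 13462/(6033 - 22929) = -625/7553/1987 + 13462/(6033 - 22929) = -625/7553*1/1987 + 13462/(-16896) = -625/15007811 + 13462*(-1/16896) = -625/15007811 - 6731/8448 = -101022855841/126785987328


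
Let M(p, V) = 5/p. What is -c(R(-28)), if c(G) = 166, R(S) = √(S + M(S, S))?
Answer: -166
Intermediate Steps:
R(S) = √(S + 5/S)
-c(R(-28)) = -1*166 = -166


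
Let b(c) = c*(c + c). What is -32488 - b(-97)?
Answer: -51306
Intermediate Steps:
b(c) = 2*c**2 (b(c) = c*(2*c) = 2*c**2)
-32488 - b(-97) = -32488 - 2*(-97)**2 = -32488 - 2*9409 = -32488 - 1*18818 = -32488 - 18818 = -51306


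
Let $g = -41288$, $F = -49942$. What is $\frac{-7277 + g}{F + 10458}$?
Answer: $\frac{48565}{39484} \approx 1.23$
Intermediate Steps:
$\frac{-7277 + g}{F + 10458} = \frac{-7277 - 41288}{-49942 + 10458} = - \frac{48565}{-39484} = \left(-48565\right) \left(- \frac{1}{39484}\right) = \frac{48565}{39484}$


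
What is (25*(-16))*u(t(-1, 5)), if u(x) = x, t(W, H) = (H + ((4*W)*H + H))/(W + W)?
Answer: -2000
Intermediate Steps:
t(W, H) = (2*H + 4*H*W)/(2*W) (t(W, H) = (H + (4*H*W + H))/((2*W)) = (H + (H + 4*H*W))*(1/(2*W)) = (2*H + 4*H*W)*(1/(2*W)) = (2*H + 4*H*W)/(2*W))
(25*(-16))*u(t(-1, 5)) = (25*(-16))*(2*5 + 5/(-1)) = -400*(10 + 5*(-1)) = -400*(10 - 5) = -400*5 = -2000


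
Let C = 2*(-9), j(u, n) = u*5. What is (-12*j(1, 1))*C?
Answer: 1080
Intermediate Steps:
j(u, n) = 5*u
C = -18
(-12*j(1, 1))*C = -60*(-18) = 1080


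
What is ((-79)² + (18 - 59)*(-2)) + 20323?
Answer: 26646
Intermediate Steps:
((-79)² + (18 - 59)*(-2)) + 20323 = (6241 - 41*(-2)) + 20323 = (6241 + 82) + 20323 = 6323 + 20323 = 26646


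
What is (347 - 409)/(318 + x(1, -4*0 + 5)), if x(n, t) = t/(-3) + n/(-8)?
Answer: -1488/7589 ≈ -0.19607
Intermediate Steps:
x(n, t) = -t/3 - n/8 (x(n, t) = t*(-⅓) + n*(-⅛) = -t/3 - n/8)
(347 - 409)/(318 + x(1, -4*0 + 5)) = (347 - 409)/(318 + (-(-4*0 + 5)/3 - ⅛*1)) = -62/(318 + (-(0 + 5)/3 - ⅛)) = -62/(318 + (-⅓*5 - ⅛)) = -62/(318 + (-5/3 - ⅛)) = -62/(318 - 43/24) = -62/7589/24 = -62*24/7589 = -1488/7589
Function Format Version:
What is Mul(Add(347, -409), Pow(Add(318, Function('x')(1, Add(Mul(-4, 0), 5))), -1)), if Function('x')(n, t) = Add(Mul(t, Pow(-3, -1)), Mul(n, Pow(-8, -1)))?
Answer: Rational(-1488, 7589) ≈ -0.19607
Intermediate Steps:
Function('x')(n, t) = Add(Mul(Rational(-1, 3), t), Mul(Rational(-1, 8), n)) (Function('x')(n, t) = Add(Mul(t, Rational(-1, 3)), Mul(n, Rational(-1, 8))) = Add(Mul(Rational(-1, 3), t), Mul(Rational(-1, 8), n)))
Mul(Add(347, -409), Pow(Add(318, Function('x')(1, Add(Mul(-4, 0), 5))), -1)) = Mul(Add(347, -409), Pow(Add(318, Add(Mul(Rational(-1, 3), Add(Mul(-4, 0), 5)), Mul(Rational(-1, 8), 1))), -1)) = Mul(-62, Pow(Add(318, Add(Mul(Rational(-1, 3), Add(0, 5)), Rational(-1, 8))), -1)) = Mul(-62, Pow(Add(318, Add(Mul(Rational(-1, 3), 5), Rational(-1, 8))), -1)) = Mul(-62, Pow(Add(318, Add(Rational(-5, 3), Rational(-1, 8))), -1)) = Mul(-62, Pow(Add(318, Rational(-43, 24)), -1)) = Mul(-62, Pow(Rational(7589, 24), -1)) = Mul(-62, Rational(24, 7589)) = Rational(-1488, 7589)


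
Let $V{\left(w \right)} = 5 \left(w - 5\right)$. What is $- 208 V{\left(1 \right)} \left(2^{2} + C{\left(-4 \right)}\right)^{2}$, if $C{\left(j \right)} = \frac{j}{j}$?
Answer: $104000$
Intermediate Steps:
$C{\left(j \right)} = 1$
$V{\left(w \right)} = -25 + 5 w$ ($V{\left(w \right)} = 5 \left(-5 + w\right) = -25 + 5 w$)
$- 208 V{\left(1 \right)} \left(2^{2} + C{\left(-4 \right)}\right)^{2} = - 208 \left(-25 + 5 \cdot 1\right) \left(2^{2} + 1\right)^{2} = - 208 \left(-25 + 5\right) \left(4 + 1\right)^{2} = \left(-208\right) \left(-20\right) 5^{2} = 4160 \cdot 25 = 104000$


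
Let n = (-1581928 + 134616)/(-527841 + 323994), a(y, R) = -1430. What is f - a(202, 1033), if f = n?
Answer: 17232266/11991 ≈ 1437.1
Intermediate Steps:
n = 85136/11991 (n = -1447312/(-203847) = -1447312*(-1/203847) = 85136/11991 ≈ 7.1000)
f = 85136/11991 ≈ 7.1000
f - a(202, 1033) = 85136/11991 - 1*(-1430) = 85136/11991 + 1430 = 17232266/11991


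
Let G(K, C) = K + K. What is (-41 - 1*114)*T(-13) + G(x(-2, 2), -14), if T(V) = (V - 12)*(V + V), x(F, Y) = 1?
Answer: -100748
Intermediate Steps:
T(V) = 2*V*(-12 + V) (T(V) = (-12 + V)*(2*V) = 2*V*(-12 + V))
G(K, C) = 2*K
(-41 - 1*114)*T(-13) + G(x(-2, 2), -14) = (-41 - 1*114)*(2*(-13)*(-12 - 13)) + 2*1 = (-41 - 114)*(2*(-13)*(-25)) + 2 = -155*650 + 2 = -100750 + 2 = -100748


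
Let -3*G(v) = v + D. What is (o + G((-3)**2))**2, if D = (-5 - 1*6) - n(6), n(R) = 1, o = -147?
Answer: 21316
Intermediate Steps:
D = -12 (D = (-5 - 1*6) - 1*1 = (-5 - 6) - 1 = -11 - 1 = -12)
G(v) = 4 - v/3 (G(v) = -(v - 12)/3 = -(-12 + v)/3 = 4 - v/3)
(o + G((-3)**2))**2 = (-147 + (4 - 1/3*(-3)**2))**2 = (-147 + (4 - 1/3*9))**2 = (-147 + (4 - 3))**2 = (-147 + 1)**2 = (-146)**2 = 21316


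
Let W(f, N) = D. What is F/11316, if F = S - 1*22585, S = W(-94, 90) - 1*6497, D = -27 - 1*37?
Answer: -14573/5658 ≈ -2.5756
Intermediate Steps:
D = -64 (D = -27 - 37 = -64)
W(f, N) = -64
S = -6561 (S = -64 - 1*6497 = -64 - 6497 = -6561)
F = -29146 (F = -6561 - 1*22585 = -6561 - 22585 = -29146)
F/11316 = -29146/11316 = -29146*1/11316 = -14573/5658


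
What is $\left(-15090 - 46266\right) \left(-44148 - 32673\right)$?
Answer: $4713429276$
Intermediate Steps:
$\left(-15090 - 46266\right) \left(-44148 - 32673\right) = \left(-61356\right) \left(-76821\right) = 4713429276$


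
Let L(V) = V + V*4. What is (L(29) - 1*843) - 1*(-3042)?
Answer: 2344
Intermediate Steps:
L(V) = 5*V (L(V) = V + 4*V = 5*V)
(L(29) - 1*843) - 1*(-3042) = (5*29 - 1*843) - 1*(-3042) = (145 - 843) + 3042 = -698 + 3042 = 2344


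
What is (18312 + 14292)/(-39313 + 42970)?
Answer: 10868/1219 ≈ 8.9155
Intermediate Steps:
(18312 + 14292)/(-39313 + 42970) = 32604/3657 = 32604*(1/3657) = 10868/1219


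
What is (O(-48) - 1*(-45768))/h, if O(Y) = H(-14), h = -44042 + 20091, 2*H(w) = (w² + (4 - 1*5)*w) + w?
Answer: -45866/23951 ≈ -1.9150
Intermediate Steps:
H(w) = w²/2 (H(w) = ((w² + (4 - 1*5)*w) + w)/2 = ((w² + (4 - 5)*w) + w)/2 = ((w² - w) + w)/2 = w²/2)
h = -23951
O(Y) = 98 (O(Y) = (½)*(-14)² = (½)*196 = 98)
(O(-48) - 1*(-45768))/h = (98 - 1*(-45768))/(-23951) = (98 + 45768)*(-1/23951) = 45866*(-1/23951) = -45866/23951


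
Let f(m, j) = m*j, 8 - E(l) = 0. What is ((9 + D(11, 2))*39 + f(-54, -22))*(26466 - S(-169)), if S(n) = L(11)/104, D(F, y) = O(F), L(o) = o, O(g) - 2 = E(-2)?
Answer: 5309481837/104 ≈ 5.1053e+7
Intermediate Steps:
E(l) = 8 (E(l) = 8 - 1*0 = 8 + 0 = 8)
O(g) = 10 (O(g) = 2 + 8 = 10)
D(F, y) = 10
S(n) = 11/104
f(m, j) = j*m
((9 + D(11, 2))*39 + f(-54, -22))*(26466 - S(-169)) = ((9 + 10)*39 - 22*(-54))*(26466 - 1*11/104) = (19*39 + 1188)*(26466 - 11/104) = (741 + 1188)*(2752453/104) = 1929*(2752453/104) = 5309481837/104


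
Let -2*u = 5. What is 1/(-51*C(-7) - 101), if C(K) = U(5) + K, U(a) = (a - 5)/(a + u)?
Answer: 1/256 ≈ 0.0039063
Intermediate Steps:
u = -5/2 (u = -1/2*5 = -5/2 ≈ -2.5000)
U(a) = (-5 + a)/(-5/2 + a) (U(a) = (a - 5)/(a - 5/2) = (-5 + a)/(-5/2 + a))
C(K) = K (C(K) = 2*(-5 + 5)/(-5 + 2*5) + K = 2*0/(-5 + 10) + K = 2*0/5 + K = 2*(1/5)*0 + K = 0 + K = K)
1/(-51*C(-7) - 101) = 1/(-51*(-7) - 101) = 1/(357 - 101) = 1/256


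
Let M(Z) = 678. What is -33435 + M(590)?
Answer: -32757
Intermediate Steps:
-33435 + M(590) = -33435 + 678 = -32757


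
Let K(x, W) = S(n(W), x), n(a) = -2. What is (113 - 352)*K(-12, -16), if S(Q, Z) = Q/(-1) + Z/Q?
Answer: -1912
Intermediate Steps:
S(Q, Z) = -Q + Z/Q (S(Q, Z) = Q*(-1) + Z/Q = -Q + Z/Q)
K(x, W) = 2 - x/2 (K(x, W) = -1*(-2) + x/(-2) = 2 + x*(-1/2) = 2 - x/2)
(113 - 352)*K(-12, -16) = (113 - 352)*(2 - 1/2*(-12)) = -239*(2 + 6) = -239*8 = -1912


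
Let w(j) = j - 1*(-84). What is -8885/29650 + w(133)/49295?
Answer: -17262081/58463870 ≈ -0.29526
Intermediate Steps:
w(j) = 84 + j (w(j) = j + 84 = 84 + j)
-8885/29650 + w(133)/49295 = -8885/29650 + (84 + 133)/49295 = -8885*1/29650 + 217*(1/49295) = -1777/5930 + 217/49295 = -17262081/58463870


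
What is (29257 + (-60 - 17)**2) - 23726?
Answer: 11460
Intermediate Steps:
(29257 + (-60 - 17)**2) - 23726 = (29257 + (-77)**2) - 23726 = (29257 + 5929) - 23726 = 35186 - 23726 = 11460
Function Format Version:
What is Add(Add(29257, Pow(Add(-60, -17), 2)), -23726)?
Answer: 11460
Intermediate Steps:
Add(Add(29257, Pow(Add(-60, -17), 2)), -23726) = Add(Add(29257, Pow(-77, 2)), -23726) = Add(Add(29257, 5929), -23726) = Add(35186, -23726) = 11460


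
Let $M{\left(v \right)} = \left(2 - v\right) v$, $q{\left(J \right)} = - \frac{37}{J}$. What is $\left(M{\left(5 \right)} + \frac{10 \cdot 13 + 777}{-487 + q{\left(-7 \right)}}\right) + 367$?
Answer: $\frac{1180595}{3372} \approx 350.12$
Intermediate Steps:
$M{\left(v \right)} = v \left(2 - v\right)$
$\left(M{\left(5 \right)} + \frac{10 \cdot 13 + 777}{-487 + q{\left(-7 \right)}}\right) + 367 = \left(5 \left(2 - 5\right) + \frac{10 \cdot 13 + 777}{-487 - \frac{37}{-7}}\right) + 367 = \left(5 \left(2 - 5\right) + \frac{130 + 777}{-487 - - \frac{37}{7}}\right) + 367 = \left(5 \left(-3\right) + \frac{907}{-487 + \frac{37}{7}}\right) + 367 = \left(-15 + \frac{907}{- \frac{3372}{7}}\right) + 367 = \left(-15 + 907 \left(- \frac{7}{3372}\right)\right) + 367 = \left(-15 - \frac{6349}{3372}\right) + 367 = - \frac{56929}{3372} + 367 = \frac{1180595}{3372}$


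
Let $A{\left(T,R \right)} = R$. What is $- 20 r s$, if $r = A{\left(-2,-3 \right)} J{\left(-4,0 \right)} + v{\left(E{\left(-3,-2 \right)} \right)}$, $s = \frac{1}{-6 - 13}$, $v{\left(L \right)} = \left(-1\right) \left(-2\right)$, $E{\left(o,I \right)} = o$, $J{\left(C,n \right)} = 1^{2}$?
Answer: $- \frac{20}{19} \approx -1.0526$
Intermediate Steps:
$J{\left(C,n \right)} = 1$
$v{\left(L \right)} = 2$
$s = - \frac{1}{19}$ ($s = \frac{1}{-19} = - \frac{1}{19} \approx -0.052632$)
$r = -1$ ($r = \left(-3\right) 1 + 2 = -3 + 2 = -1$)
$- 20 r s = \left(-20\right) \left(-1\right) \left(- \frac{1}{19}\right) = 20 \left(- \frac{1}{19}\right) = - \frac{20}{19}$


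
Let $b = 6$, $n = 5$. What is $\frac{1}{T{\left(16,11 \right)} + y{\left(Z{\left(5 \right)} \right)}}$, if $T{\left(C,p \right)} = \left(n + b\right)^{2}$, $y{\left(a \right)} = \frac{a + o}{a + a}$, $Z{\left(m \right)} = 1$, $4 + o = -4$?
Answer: $\frac{2}{235} \approx 0.0085106$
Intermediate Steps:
$o = -8$ ($o = -4 - 4 = -8$)
$y{\left(a \right)} = \frac{-8 + a}{2 a}$ ($y{\left(a \right)} = \frac{a - 8}{a + a} = \frac{-8 + a}{2 a}$)
$T{\left(C,p \right)} = 121$ ($T{\left(C,p \right)} = \left(5 + 6\right)^{2} = 11^{2} = 121$)
$\frac{1}{T{\left(16,11 \right)} + y{\left(Z{\left(5 \right)} \right)}} = \frac{1}{121 + \frac{-8 + 1}{2 \cdot 1}} = \frac{1}{121 + \frac{1}{2} \cdot 1 \left(-7\right)} = \frac{1}{121 - \frac{7}{2}} = \frac{1}{\frac{235}{2}} = \frac{2}{235}$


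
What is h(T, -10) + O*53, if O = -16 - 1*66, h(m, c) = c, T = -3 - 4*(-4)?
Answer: -4356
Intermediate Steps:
T = 13 (T = -3 + 16 = 13)
O = -82 (O = -16 - 66 = -82)
h(T, -10) + O*53 = -10 - 82*53 = -10 - 4346 = -4356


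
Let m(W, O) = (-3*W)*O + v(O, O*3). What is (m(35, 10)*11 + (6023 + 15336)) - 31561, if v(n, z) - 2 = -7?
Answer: -21807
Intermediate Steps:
v(n, z) = -5 (v(n, z) = 2 - 7 = -5)
m(W, O) = -5 - 3*O*W (m(W, O) = (-3*W)*O - 5 = -3*O*W - 5 = -5 - 3*O*W)
(m(35, 10)*11 + (6023 + 15336)) - 31561 = ((-5 - 3*10*35)*11 + (6023 + 15336)) - 31561 = ((-5 - 1050)*11 + 21359) - 31561 = (-1055*11 + 21359) - 31561 = (-11605 + 21359) - 31561 = 9754 - 31561 = -21807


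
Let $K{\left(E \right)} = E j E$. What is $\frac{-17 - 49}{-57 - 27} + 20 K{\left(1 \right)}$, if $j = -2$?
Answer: $- \frac{549}{14} \approx -39.214$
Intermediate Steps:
$K{\left(E \right)} = - 2 E^{2}$ ($K{\left(E \right)} = E \left(-2\right) E = - 2 E E = - 2 E^{2}$)
$\frac{-17 - 49}{-57 - 27} + 20 K{\left(1 \right)} = \frac{-17 - 49}{-57 - 27} + 20 \left(- 2 \cdot 1^{2}\right) = - \frac{66}{-84} + 20 \left(\left(-2\right) 1\right) = \left(-66\right) \left(- \frac{1}{84}\right) + 20 \left(-2\right) = \frac{11}{14} - 40 = - \frac{549}{14}$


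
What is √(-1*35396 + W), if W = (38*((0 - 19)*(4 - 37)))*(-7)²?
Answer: √1132078 ≈ 1064.0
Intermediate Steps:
W = 1167474 (W = (38*(-19*(-33)))*49 = (38*627)*49 = 23826*49 = 1167474)
√(-1*35396 + W) = √(-1*35396 + 1167474) = √(-35396 + 1167474) = √1132078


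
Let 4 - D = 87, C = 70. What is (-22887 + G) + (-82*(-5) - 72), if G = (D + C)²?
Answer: -22380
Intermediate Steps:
D = -83 (D = 4 - 1*87 = 4 - 87 = -83)
G = 169 (G = (-83 + 70)² = (-13)² = 169)
(-22887 + G) + (-82*(-5) - 72) = (-22887 + 169) + (-82*(-5) - 72) = -22718 + (410 - 72) = -22718 + 338 = -22380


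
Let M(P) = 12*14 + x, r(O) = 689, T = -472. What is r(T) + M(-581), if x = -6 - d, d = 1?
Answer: 850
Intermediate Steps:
x = -7 (x = -6 - 1*1 = -6 - 1 = -7)
M(P) = 161 (M(P) = 12*14 - 7 = 168 - 7 = 161)
r(T) + M(-581) = 689 + 161 = 850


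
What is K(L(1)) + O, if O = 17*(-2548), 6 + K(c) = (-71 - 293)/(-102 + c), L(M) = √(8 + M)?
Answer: -4288514/99 ≈ -43318.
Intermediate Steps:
K(c) = -6 - 364/(-102 + c) (K(c) = -6 + (-71 - 293)/(-102 + c) = -6 - 364/(-102 + c))
O = -43316
K(L(1)) + O = 2*(124 - 3*√(8 + 1))/(-102 + √(8 + 1)) - 43316 = 2*(124 - 3*√9)/(-102 + √9) - 43316 = 2*(124 - 3*3)/(-102 + 3) - 43316 = 2*(124 - 9)/(-99) - 43316 = 2*(-1/99)*115 - 43316 = -230/99 - 43316 = -4288514/99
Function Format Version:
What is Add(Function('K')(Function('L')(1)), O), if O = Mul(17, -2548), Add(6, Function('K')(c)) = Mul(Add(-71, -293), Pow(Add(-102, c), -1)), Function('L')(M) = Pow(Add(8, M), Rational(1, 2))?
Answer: Rational(-4288514, 99) ≈ -43318.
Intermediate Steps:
Function('K')(c) = Add(-6, Mul(-364, Pow(Add(-102, c), -1))) (Function('K')(c) = Add(-6, Mul(Add(-71, -293), Pow(Add(-102, c), -1))) = Add(-6, Mul(-364, Pow(Add(-102, c), -1))))
O = -43316
Add(Function('K')(Function('L')(1)), O) = Add(Mul(2, Pow(Add(-102, Pow(Add(8, 1), Rational(1, 2))), -1), Add(124, Mul(-3, Pow(Add(8, 1), Rational(1, 2))))), -43316) = Add(Mul(2, Pow(Add(-102, Pow(9, Rational(1, 2))), -1), Add(124, Mul(-3, Pow(9, Rational(1, 2))))), -43316) = Add(Mul(2, Pow(Add(-102, 3), -1), Add(124, Mul(-3, 3))), -43316) = Add(Mul(2, Pow(-99, -1), Add(124, -9)), -43316) = Add(Mul(2, Rational(-1, 99), 115), -43316) = Add(Rational(-230, 99), -43316) = Rational(-4288514, 99)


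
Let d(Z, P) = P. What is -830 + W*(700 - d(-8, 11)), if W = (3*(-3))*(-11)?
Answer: 67381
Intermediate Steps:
W = 99 (W = -9*(-11) = 99)
-830 + W*(700 - d(-8, 11)) = -830 + 99*(700 - 1*11) = -830 + 99*(700 - 11) = -830 + 99*689 = -830 + 68211 = 67381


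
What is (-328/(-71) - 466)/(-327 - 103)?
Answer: 16379/15265 ≈ 1.0730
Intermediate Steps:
(-328/(-71) - 466)/(-327 - 103) = (-328*(-1/71) - 466)/(-430) = (328/71 - 466)*(-1/430) = -32758/71*(-1/430) = 16379/15265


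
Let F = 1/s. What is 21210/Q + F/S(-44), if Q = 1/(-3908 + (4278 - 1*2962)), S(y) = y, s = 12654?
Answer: -30609495544321/556776 ≈ -5.4976e+7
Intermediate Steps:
Q = -1/2592 (Q = 1/(-3908 + (4278 - 2962)) = 1/(-3908 + 1316) = 1/(-2592) = -1/2592 ≈ -0.00038580)
F = 1/12654 ≈ 7.9026e-5
21210/Q + F/S(-44) = 21210/(-1/2592) + (1/12654)/(-44) = 21210*(-2592) + (1/12654)*(-1/44) = -54976320 - 1/556776 = -30609495544321/556776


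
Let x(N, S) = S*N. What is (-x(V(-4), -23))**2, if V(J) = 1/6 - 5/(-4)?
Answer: 152881/144 ≈ 1061.7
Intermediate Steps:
V(J) = 17/12 (V(J) = 1*(1/6) - 5*(-1/4) = 1/6 + 5/4 = 17/12)
x(N, S) = N*S
(-x(V(-4), -23))**2 = (-17*(-23)/12)**2 = (-1*(-391/12))**2 = (391/12)**2 = 152881/144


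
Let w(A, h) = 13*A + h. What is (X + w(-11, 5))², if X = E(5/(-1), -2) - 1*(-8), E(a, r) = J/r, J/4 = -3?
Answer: 15376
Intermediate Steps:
w(A, h) = h + 13*A
J = -12 (J = 4*(-3) = -12)
E(a, r) = -12/r
X = 14 (X = -12/(-2) - 1*(-8) = -12*(-½) + 8 = 6 + 8 = 14)
(X + w(-11, 5))² = (14 + (5 + 13*(-11)))² = (14 + (5 - 143))² = (14 - 138)² = (-124)² = 15376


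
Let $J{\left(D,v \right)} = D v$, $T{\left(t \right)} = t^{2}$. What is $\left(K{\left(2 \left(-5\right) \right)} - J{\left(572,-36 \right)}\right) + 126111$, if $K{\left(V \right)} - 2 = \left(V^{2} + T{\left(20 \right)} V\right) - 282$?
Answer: $142523$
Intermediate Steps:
$K{\left(V \right)} = -280 + V^{2} + 400 V$ ($K{\left(V \right)} = 2 - \left(282 - V^{2} - 20^{2} V\right) = 2 - \left(282 - V^{2} - 400 V\right) = 2 + \left(-282 + V^{2} + 400 V\right) = -280 + V^{2} + 400 V$)
$\left(K{\left(2 \left(-5\right) \right)} - J{\left(572,-36 \right)}\right) + 126111 = \left(\left(-280 + \left(2 \left(-5\right)\right)^{2} + 400 \cdot 2 \left(-5\right)\right) - 572 \left(-36\right)\right) + 126111 = \left(\left(-280 + \left(-10\right)^{2} + 400 \left(-10\right)\right) - -20592\right) + 126111 = \left(\left(-280 + 100 - 4000\right) + 20592\right) + 126111 = \left(-4180 + 20592\right) + 126111 = 16412 + 126111 = 142523$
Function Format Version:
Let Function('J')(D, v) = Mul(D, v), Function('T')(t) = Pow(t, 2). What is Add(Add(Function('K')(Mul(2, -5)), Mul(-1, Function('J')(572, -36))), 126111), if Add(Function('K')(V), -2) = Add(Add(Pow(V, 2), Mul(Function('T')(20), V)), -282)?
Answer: 142523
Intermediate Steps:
Function('K')(V) = Add(-280, Pow(V, 2), Mul(400, V)) (Function('K')(V) = Add(2, Add(Add(Pow(V, 2), Mul(Pow(20, 2), V)), -282)) = Add(2, Add(Add(Pow(V, 2), Mul(400, V)), -282)) = Add(2, Add(-282, Pow(V, 2), Mul(400, V))) = Add(-280, Pow(V, 2), Mul(400, V)))
Add(Add(Function('K')(Mul(2, -5)), Mul(-1, Function('J')(572, -36))), 126111) = Add(Add(Add(-280, Pow(Mul(2, -5), 2), Mul(400, Mul(2, -5))), Mul(-1, Mul(572, -36))), 126111) = Add(Add(Add(-280, Pow(-10, 2), Mul(400, -10)), Mul(-1, -20592)), 126111) = Add(Add(Add(-280, 100, -4000), 20592), 126111) = Add(Add(-4180, 20592), 126111) = Add(16412, 126111) = 142523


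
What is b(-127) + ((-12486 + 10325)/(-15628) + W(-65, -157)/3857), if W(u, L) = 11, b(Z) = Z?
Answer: -7646697007/60277196 ≈ -126.86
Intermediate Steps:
b(-127) + ((-12486 + 10325)/(-15628) + W(-65, -157)/3857) = -127 + ((-12486 + 10325)/(-15628) + 11/3857) = -127 + (-2161*(-1/15628) + 11*(1/3857)) = -127 + (2161/15628 + 11/3857) = -127 + 8506885/60277196 = -7646697007/60277196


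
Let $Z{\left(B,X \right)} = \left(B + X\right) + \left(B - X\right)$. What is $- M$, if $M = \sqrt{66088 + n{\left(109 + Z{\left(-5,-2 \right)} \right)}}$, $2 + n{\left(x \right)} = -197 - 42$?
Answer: $- \sqrt{65847} \approx -256.61$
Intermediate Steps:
$Z{\left(B,X \right)} = 2 B$
$n{\left(x \right)} = -241$ ($n{\left(x \right)} = -2 - 239 = -241$)
$M = \sqrt{65847}$ ($M = \sqrt{66088 - 241} = \sqrt{65847} \approx 256.61$)
$- M = - \sqrt{65847}$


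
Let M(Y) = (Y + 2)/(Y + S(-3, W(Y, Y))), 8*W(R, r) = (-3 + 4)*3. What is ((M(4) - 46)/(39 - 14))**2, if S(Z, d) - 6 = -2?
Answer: 32761/10000 ≈ 3.2761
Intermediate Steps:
W(R, r) = 3/8 (W(R, r) = ((-3 + 4)*3)/8 = (1*3)/8 = (1/8)*3 = 3/8)
S(Z, d) = 4 (S(Z, d) = 6 - 2 = 4)
M(Y) = (2 + Y)/(4 + Y) (M(Y) = (Y + 2)/(Y + 4) = (2 + Y)/(4 + Y))
((M(4) - 46)/(39 - 14))**2 = (((2 + 4)/(4 + 4) - 46)/(39 - 14))**2 = ((6/8 - 46)/25)**2 = (((1/8)*6 - 46)*(1/25))**2 = ((3/4 - 46)*(1/25))**2 = (-181/4*1/25)**2 = (-181/100)**2 = 32761/10000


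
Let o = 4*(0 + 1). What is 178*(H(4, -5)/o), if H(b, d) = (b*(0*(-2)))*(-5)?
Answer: 0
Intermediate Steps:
H(b, d) = 0 (H(b, d) = (b*0)*(-5) = 0*(-5) = 0)
o = 4 (o = 4*1 = 4)
178*(H(4, -5)/o) = 178*(0/4) = 178*(0*(1/4)) = 178*0 = 0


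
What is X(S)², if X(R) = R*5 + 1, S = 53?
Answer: 70756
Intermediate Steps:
X(R) = 1 + 5*R (X(R) = 5*R + 1 = 1 + 5*R)
X(S)² = (1 + 5*53)² = (1 + 265)² = 266² = 70756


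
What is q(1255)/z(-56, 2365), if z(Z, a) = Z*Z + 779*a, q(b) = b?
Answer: 1255/1845471 ≈ 0.00068004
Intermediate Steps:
z(Z, a) = Z² + 779*a
q(1255)/z(-56, 2365) = 1255/((-56)² + 779*2365) = 1255/(3136 + 1842335) = 1255/1845471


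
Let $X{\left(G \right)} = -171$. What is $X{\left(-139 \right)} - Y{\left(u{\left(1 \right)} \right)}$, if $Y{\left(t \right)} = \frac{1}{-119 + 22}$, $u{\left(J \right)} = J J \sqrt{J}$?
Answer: $- \frac{16586}{97} \approx -170.99$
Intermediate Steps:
$u{\left(J \right)} = J^{\frac{5}{2}}$ ($u{\left(J \right)} = J^{2} \sqrt{J} = J^{\frac{5}{2}}$)
$Y{\left(t \right)} = - \frac{1}{97}$ ($Y{\left(t \right)} = \frac{1}{-97} = - \frac{1}{97}$)
$X{\left(-139 \right)} - Y{\left(u{\left(1 \right)} \right)} = -171 - - \frac{1}{97} = -171 + \frac{1}{97} = - \frac{16586}{97}$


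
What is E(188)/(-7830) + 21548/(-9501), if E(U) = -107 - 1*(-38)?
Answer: -18673919/8265870 ≈ -2.2592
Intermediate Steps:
E(U) = -69 (E(U) = -107 + 38 = -69)
E(188)/(-7830) + 21548/(-9501) = -69/(-7830) + 21548/(-9501) = -69*(-1/7830) + 21548*(-1/9501) = 23/2610 - 21548/9501 = -18673919/8265870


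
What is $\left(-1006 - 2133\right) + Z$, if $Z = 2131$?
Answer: $-1008$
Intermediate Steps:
$\left(-1006 - 2133\right) + Z = \left(-1006 - 2133\right) + 2131 = -3139 + 2131 = -1008$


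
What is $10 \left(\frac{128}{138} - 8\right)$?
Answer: $- \frac{4880}{69} \approx -70.725$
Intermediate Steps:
$10 \left(\frac{128}{138} - 8\right) = 10 \left(128 \cdot \frac{1}{138} - 8\right) = 10 \left(\frac{64}{69} - 8\right) = 10 \left(- \frac{488}{69}\right) = - \frac{4880}{69}$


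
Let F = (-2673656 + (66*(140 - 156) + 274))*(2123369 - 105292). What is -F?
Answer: 5397221815726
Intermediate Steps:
F = -5397221815726 (F = (-2673656 + (66*(-16) + 274))*2018077 = (-2673656 + (-1056 + 274))*2018077 = (-2673656 - 782)*2018077 = -2674438*2018077 = -5397221815726)
-F = -1*(-5397221815726) = 5397221815726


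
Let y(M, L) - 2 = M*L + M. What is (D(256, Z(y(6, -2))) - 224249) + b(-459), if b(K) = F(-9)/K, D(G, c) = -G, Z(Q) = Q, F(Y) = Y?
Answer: -11449754/51 ≈ -2.2451e+5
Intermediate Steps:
y(M, L) = 2 + M + L*M (y(M, L) = 2 + (M*L + M) = 2 + (L*M + M) = 2 + (M + L*M) = 2 + M + L*M)
b(K) = -9/K
(D(256, Z(y(6, -2))) - 224249) + b(-459) = (-1*256 - 224249) - 9/(-459) = (-256 - 224249) - 9*(-1/459) = -224505 + 1/51 = -11449754/51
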